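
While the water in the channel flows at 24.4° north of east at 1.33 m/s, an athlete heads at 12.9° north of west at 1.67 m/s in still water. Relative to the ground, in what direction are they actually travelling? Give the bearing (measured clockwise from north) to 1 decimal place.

Taking east as x and north as y: velocity relative to the water = (-1.628, 0.373) m/s; the water relative to ground = (1.211, 0.549) m/s.
Velocity relative to ground = (-1.628, 0.373) + (1.211, 0.549) = (-0.417, 0.922) m/s.
Bearing = atan2(-0.42, 0.92) = 335.69° clockwise from north.

335.7°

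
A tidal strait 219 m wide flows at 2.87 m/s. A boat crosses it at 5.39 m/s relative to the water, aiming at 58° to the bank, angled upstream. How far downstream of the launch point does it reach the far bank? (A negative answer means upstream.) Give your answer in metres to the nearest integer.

1 m

Perpendicular speed = 4.571 m/s; crossing time = 219 / 4.571 = 47.911 s.
Net downstream speed = 0.014 m/s.
Drift = 0.014 × 47.911 = 0.658 m (downstream).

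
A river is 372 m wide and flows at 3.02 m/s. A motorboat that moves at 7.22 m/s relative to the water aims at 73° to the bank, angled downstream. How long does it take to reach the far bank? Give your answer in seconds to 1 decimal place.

53.9 s

The component of the motorboat's velocity perpendicular to the bank is 7.22 × sin 73° = 6.905 m/s.
The flow acts along the bank and has no component across it.
Time = 372 / 6.905 = 53.878 s.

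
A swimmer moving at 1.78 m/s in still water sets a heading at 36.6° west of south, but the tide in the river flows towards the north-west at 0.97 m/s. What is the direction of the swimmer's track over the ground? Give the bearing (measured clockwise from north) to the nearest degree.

Taking east as x and north as y: velocity relative to the water = (-1.061, -1.429) m/s; the water relative to ground = (-0.686, 0.686) m/s.
Velocity relative to ground = (-1.061, -1.429) + (-0.686, 0.686) = (-1.747, -0.743) m/s.
Bearing = atan2(-1.75, -0.74) = 246.96° clockwise from north.

247°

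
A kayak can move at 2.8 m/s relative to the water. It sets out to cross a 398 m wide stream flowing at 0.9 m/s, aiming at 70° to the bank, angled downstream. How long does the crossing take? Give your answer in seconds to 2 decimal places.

151.27 s

The component of the kayak's velocity perpendicular to the bank is 2.8 × sin 70° = 2.631 m/s.
The flow acts along the bank and has no component across it.
Time = 398 / 2.631 = 151.265 s.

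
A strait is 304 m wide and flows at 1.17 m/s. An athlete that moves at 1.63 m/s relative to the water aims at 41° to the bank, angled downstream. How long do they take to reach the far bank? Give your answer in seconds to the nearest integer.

The component of the athlete's velocity perpendicular to the bank is 1.63 × sin 41° = 1.069 m/s.
The flow acts along the bank and has no component across it.
Time = 304 / 1.069 = 284.278 s.

284 s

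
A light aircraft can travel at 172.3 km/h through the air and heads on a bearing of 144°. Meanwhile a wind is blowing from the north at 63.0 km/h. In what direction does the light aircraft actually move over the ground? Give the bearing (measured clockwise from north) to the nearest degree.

153°

Taking east as x and north as y: velocity relative to the air = (101.275, -139.394) km/h; the air relative to ground = (0.000, -63.000) km/h.
Velocity relative to ground = (101.275, -139.394) + (0.000, -63.000) = (101.275, -202.394) km/h.
Bearing = atan2(101.28, -202.39) = 153.42° clockwise from north.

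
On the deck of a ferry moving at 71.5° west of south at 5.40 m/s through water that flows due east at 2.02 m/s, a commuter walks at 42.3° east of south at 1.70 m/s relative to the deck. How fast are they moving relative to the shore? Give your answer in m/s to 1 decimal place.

3.6 m/s

In east/north components (m/s): commuter relative to ferry = (1.144, -1.257); ferry relative to water = (-5.121, -1.713); water relative to ground = (2.020, 0.000).
Sum = (-1.957, -2.971) m/s.
Speed = |(-1.957, -2.971)| = 3.557 m/s.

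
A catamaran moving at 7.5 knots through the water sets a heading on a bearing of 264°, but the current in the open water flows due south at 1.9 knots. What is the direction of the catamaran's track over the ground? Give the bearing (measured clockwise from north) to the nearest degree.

250°

Taking east as x and north as y: velocity relative to the water = (-7.459, -0.784) knots; the water relative to ground = (0.000, -1.900) knots.
Velocity relative to ground = (-7.459, -0.784) + (0.000, -1.900) = (-7.459, -2.684) knots.
Bearing = atan2(-7.46, -2.68) = 250.21° clockwise from north.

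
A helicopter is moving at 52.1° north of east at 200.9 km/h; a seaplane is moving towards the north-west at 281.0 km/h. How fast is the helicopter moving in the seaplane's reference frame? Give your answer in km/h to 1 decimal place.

324.6 km/h

Taking east as x and north as y: helicopter velocity = (123.410, 158.527) km/h; seaplane velocity = (-198.697, 198.697) km/h.
Velocity of helicopter relative to seaplane = (123.410, 158.527) − (-198.697, 198.697) = (322.107, -40.170) km/h.
Magnitude = |(322.107, -40.170)| = 324.602 km/h.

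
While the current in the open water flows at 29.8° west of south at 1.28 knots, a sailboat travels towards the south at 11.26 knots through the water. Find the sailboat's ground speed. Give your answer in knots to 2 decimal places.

12.39 knots

Taking east as x and north as y: velocity relative to the water = (0.000, -11.260) knots; the water relative to ground = (-0.636, -1.111) knots.
Velocity relative to ground = (0.000, -11.260) + (-0.636, -1.111) = (-0.636, -12.371) knots.
Speed = |(-0.636, -12.371)| = 12.387 knots.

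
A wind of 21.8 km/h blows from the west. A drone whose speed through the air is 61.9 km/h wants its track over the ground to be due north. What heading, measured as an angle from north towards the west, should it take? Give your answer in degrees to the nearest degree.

The wind pushes perpendicular to the desired track; the heading must have a component into the wind equal to 21.8 km/h: 61.9 sin θ = 21.8.
sin θ = 0.3522, so θ = 20.621°.

21°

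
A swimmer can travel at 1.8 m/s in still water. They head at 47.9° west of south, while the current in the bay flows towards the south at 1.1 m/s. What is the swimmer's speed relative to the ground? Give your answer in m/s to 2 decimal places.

Taking east as x and north as y: velocity relative to the water = (-1.336, -1.207) m/s; the water relative to ground = (0.000, -1.100) m/s.
Velocity relative to ground = (-1.336, -1.207) + (0.000, -1.100) = (-1.336, -2.307) m/s.
Speed = |(-1.336, -2.307)| = 2.665 m/s.

2.67 m/s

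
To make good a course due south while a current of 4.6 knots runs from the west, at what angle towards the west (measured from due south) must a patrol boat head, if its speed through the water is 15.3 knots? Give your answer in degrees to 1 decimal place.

The current pushes perpendicular to the desired track; the heading must have a component into the current equal to 4.6 knots: 15.3 sin θ = 4.6.
sin θ = 0.3007, so θ = 17.497°.

17.5°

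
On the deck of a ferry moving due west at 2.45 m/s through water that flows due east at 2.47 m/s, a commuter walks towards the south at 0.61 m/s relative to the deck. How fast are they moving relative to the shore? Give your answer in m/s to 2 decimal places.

In east/north components (m/s): commuter relative to ferry = (0.000, -0.610); ferry relative to water = (-2.450, 0.000); water relative to ground = (2.470, 0.000).
Sum = (0.020, -0.610) m/s.
Speed = |(0.020, -0.610)| = 0.610 m/s.

0.61 m/s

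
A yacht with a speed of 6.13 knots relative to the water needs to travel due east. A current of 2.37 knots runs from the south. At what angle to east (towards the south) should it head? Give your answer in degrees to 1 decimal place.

22.7°

The current pushes perpendicular to the desired track; the heading must have a component into the current equal to 2.37 knots: 6.13 sin θ = 2.37.
sin θ = 0.3866, so θ = 22.745°.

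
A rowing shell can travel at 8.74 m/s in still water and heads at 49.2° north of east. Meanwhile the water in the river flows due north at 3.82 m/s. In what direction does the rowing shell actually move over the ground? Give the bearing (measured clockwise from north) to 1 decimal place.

Taking east as x and north as y: velocity relative to the water = (5.711, 6.616) m/s; the water relative to ground = (0.000, 3.820) m/s.
Velocity relative to ground = (5.711, 6.616) + (0.000, 3.820) = (5.711, 10.436) m/s.
Bearing = atan2(5.71, 10.44) = 28.69° clockwise from north.

028.7°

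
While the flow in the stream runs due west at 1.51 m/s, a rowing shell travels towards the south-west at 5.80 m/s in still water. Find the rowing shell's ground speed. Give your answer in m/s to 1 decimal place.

Taking east as x and north as y: velocity relative to the water = (-4.101, -4.101) m/s; the water relative to ground = (-1.510, 0.000) m/s.
Velocity relative to ground = (-4.101, -4.101) + (-1.510, 0.000) = (-5.611, -4.101) m/s.
Speed = |(-5.611, -4.101)| = 6.950 m/s.

7.0 m/s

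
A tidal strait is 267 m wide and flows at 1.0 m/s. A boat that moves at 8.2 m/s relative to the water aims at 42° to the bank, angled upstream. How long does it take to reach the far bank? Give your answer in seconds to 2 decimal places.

The component of the boat's velocity perpendicular to the bank is 8.2 × sin 42° = 5.487 m/s.
Only the cross-stream component determines the crossing time; the current contributes nothing perpendicular to the bank.
Time = 267 / 5.487 = 48.662 s.

48.66 s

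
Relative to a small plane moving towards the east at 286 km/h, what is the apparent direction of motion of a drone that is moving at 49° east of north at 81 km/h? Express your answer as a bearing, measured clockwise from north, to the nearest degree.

Taking east as x and north as y: drone velocity = (61.131, 53.141) km/h; small plane velocity = (286.000, 0.000) km/h.
Velocity of drone relative to small plane = (61.131, 53.141) − (286.000, 0.000) = (-224.869, 53.141) km/h.
Bearing = atan2(-224.87, 53.14) = 283.30° clockwise from north.

283°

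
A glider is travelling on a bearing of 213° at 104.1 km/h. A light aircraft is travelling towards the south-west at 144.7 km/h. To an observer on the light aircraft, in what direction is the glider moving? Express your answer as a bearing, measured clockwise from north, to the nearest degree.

072°

Taking east as x and north as y: glider velocity = (-56.697, -87.306) km/h; light aircraft velocity = (-102.318, -102.318) km/h.
Velocity of glider relative to light aircraft = (-56.697, -87.306) − (-102.318, -102.318) = (45.621, 15.013) km/h.
Bearing = atan2(45.62, 15.01) = 71.79° clockwise from north.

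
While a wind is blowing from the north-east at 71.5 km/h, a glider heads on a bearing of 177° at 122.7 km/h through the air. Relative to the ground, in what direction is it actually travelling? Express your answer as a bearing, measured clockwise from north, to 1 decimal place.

Taking east as x and north as y: velocity relative to the air = (6.422, -122.532) km/h; the air relative to ground = (-50.558, -50.558) km/h.
Velocity relative to ground = (6.422, -122.532) + (-50.558, -50.558) = (-44.137, -173.090) km/h.
Bearing = atan2(-44.14, -173.09) = 194.31° clockwise from north.

194.3°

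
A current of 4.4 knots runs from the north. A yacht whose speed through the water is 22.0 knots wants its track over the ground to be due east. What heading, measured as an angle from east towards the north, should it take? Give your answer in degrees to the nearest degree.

The current pushes perpendicular to the desired track; the heading must have a component into the current equal to 4.4 knots: 22.0 sin θ = 4.4.
sin θ = 0.2000, so θ = 11.537°.

12°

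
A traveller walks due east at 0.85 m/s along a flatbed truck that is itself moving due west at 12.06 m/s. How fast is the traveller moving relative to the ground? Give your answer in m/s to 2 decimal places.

11.21 m/s

Taking east as x and north as y: flatbed truck velocity = (-12.060, 0.000) m/s; traveller velocity relative to flatbed truck = (0.850, 0.000) m/s.
Velocity relative to ground = (-12.060, 0.000) + (0.850, 0.000) = (-11.210, 0.000) m/s.
Speed = |(-11.210, 0.000)| = 11.210 m/s.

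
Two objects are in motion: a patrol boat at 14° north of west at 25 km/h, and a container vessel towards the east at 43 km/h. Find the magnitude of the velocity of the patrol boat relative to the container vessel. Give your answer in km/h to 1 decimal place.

Taking east as x and north as y: patrol boat velocity = (-24.257, 6.048) km/h; container vessel velocity = (43.000, 0.000) km/h.
Velocity of patrol boat relative to container vessel = (-24.257, 6.048) − (43.000, 0.000) = (-67.257, 6.048) km/h.
Magnitude = |(-67.257, 6.048)| = 67.529 km/h.

67.5 km/h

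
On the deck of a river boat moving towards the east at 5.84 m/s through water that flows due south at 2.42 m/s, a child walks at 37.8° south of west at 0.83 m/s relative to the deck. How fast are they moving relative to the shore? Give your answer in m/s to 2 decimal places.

In east/north components (m/s): child relative to river boat = (-0.656, -0.509); river boat relative to water = (5.840, 0.000); water relative to ground = (0.000, -2.420).
Sum = (5.184, -2.929) m/s.
Speed = |(5.184, -2.929)| = 5.954 m/s.

5.95 m/s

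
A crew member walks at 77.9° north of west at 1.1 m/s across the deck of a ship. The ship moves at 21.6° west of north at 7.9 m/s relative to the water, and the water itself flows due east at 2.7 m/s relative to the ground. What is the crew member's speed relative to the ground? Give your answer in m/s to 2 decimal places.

8.43 m/s

In east/north components (m/s): crew member relative to ship = (-0.231, 1.076); ship relative to water = (-2.908, 7.345); water relative to ground = (2.700, 0.000).
Sum = (-0.439, 8.421) m/s.
Speed = |(-0.439, 8.421)| = 8.432 m/s.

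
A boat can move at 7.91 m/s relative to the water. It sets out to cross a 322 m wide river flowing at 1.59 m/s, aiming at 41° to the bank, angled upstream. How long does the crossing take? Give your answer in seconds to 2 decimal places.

The component of the boat's velocity perpendicular to the bank is 7.91 × sin 41° = 5.189 m/s.
Only the cross-stream component determines the crossing time; the current contributes nothing perpendicular to the bank.
Time = 322 / 5.189 = 62.049 s.

62.05 s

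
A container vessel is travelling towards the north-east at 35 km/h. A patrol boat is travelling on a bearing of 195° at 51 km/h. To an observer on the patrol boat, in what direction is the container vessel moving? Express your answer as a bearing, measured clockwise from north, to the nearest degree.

Taking east as x and north as y: container vessel velocity = (24.749, 24.749) km/h; patrol boat velocity = (-13.200, -49.262) km/h.
Velocity of container vessel relative to patrol boat = (24.749, 24.749) − (-13.200, -49.262) = (37.949, 74.011) km/h.
Bearing = atan2(37.95, 74.01) = 27.15° clockwise from north.

027°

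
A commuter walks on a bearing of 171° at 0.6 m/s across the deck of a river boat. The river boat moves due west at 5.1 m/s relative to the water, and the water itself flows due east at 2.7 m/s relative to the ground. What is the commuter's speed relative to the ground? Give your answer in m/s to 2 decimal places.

2.38 m/s

In east/north components (m/s): commuter relative to river boat = (0.094, -0.593); river boat relative to water = (-5.100, 0.000); water relative to ground = (2.700, 0.000).
Sum = (-2.306, -0.593) m/s.
Speed = |(-2.306, -0.593)| = 2.381 m/s.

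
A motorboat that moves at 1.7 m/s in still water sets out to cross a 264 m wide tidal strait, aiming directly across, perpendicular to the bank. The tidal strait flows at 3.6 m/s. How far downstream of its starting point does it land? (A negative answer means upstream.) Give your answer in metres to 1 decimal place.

Perpendicular speed = 1.700 m/s; crossing time = 264 / 1.700 = 155.294 s.
Net downstream speed = 3.600 m/s.
Drift = 3.600 × 155.294 = 559.059 m (downstream).

559.1 m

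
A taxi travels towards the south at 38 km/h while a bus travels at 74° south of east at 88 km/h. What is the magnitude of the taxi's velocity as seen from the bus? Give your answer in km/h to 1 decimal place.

Taking east as x and north as y: taxi velocity = (0.000, -38.000) km/h; bus velocity = (24.256, -84.591) km/h.
Velocity of taxi relative to bus = (0.000, -38.000) − (24.256, -84.591) = (-24.256, 46.591) km/h.
Magnitude = |(-24.256, 46.591)| = 52.527 km/h.

52.5 km/h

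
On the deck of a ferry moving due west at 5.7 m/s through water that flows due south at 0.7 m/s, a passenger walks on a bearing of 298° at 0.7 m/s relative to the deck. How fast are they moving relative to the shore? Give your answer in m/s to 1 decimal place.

6.3 m/s

In east/north components (m/s): passenger relative to ferry = (-0.618, 0.329); ferry relative to water = (-5.700, 0.000); water relative to ground = (0.000, -0.700).
Sum = (-6.318, -0.371) m/s.
Speed = |(-6.318, -0.371)| = 6.329 m/s.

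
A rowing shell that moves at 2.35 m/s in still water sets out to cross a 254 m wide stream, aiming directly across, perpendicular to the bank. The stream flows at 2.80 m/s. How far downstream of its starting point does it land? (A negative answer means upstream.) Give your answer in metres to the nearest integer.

Perpendicular speed = 2.350 m/s; crossing time = 254 / 2.350 = 108.085 s.
Net downstream speed = 2.800 m/s.
Drift = 2.800 × 108.085 = 302.638 m (downstream).

303 m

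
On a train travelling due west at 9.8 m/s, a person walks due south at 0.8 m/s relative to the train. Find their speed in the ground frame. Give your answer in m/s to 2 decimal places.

9.83 m/s

Taking east as x and north as y: train velocity = (-9.800, 0.000) m/s; person velocity relative to train = (0.000, -0.800) m/s.
Velocity relative to ground = (-9.800, 0.000) + (0.000, -0.800) = (-9.800, -0.800) m/s.
Speed = |(-9.800, -0.800)| = 9.833 m/s.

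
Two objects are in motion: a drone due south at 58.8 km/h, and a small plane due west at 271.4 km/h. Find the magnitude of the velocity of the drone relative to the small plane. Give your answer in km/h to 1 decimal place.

Taking east as x and north as y: drone velocity = (0.000, -58.800) km/h; small plane velocity = (-271.400, 0.000) km/h.
Velocity of drone relative to small plane = (0.000, -58.800) − (-271.400, 0.000) = (271.400, -58.800) km/h.
Magnitude = |(271.400, -58.800)| = 277.697 km/h.

277.7 km/h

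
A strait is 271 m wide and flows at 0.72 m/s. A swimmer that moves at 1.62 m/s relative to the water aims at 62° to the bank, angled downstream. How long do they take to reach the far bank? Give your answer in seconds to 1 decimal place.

189.5 s

The component of the swimmer's velocity perpendicular to the bank is 1.62 × sin 62° = 1.430 m/s.
The flow acts along the bank and has no component across it.
Time = 271 / 1.430 = 189.461 s.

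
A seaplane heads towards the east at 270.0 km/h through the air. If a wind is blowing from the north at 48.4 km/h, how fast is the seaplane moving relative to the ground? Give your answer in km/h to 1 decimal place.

274.3 km/h

Taking east as x and north as y: velocity relative to the air = (270.000, 0.000) km/h; the air relative to ground = (0.000, -48.400) km/h.
Velocity relative to ground = (270.000, 0.000) + (0.000, -48.400) = (270.000, -48.400) km/h.
Speed = |(270.000, -48.400)| = 274.304 km/h.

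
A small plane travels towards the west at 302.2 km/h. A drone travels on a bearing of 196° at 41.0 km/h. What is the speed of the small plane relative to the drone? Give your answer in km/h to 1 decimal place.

Taking east as x and north as y: small plane velocity = (-302.200, 0.000) km/h; drone velocity = (-11.301, -39.412) km/h.
Velocity of small plane relative to drone = (-302.200, 0.000) − (-11.301, -39.412) = (-290.899, 39.412) km/h.
Magnitude = |(-290.899, 39.412)| = 293.557 km/h.

293.6 km/h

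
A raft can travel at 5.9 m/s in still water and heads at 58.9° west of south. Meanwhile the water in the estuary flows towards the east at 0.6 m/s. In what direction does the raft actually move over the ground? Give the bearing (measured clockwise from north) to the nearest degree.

236°

Taking east as x and north as y: velocity relative to the water = (-5.052, -3.048) m/s; the water relative to ground = (0.600, 0.000) m/s.
Velocity relative to ground = (-5.052, -3.048) + (0.600, 0.000) = (-4.452, -3.048) m/s.
Bearing = atan2(-4.45, -3.05) = 235.61° clockwise from north.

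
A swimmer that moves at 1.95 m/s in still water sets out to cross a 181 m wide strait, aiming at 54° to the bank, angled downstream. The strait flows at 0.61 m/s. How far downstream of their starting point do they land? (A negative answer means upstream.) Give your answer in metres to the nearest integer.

201 m

Perpendicular speed = 1.578 m/s; crossing time = 181 / 1.578 = 114.732 s.
Net downstream speed = 1.756 m/s.
Drift = 1.756 × 114.732 = 201.491 m (downstream).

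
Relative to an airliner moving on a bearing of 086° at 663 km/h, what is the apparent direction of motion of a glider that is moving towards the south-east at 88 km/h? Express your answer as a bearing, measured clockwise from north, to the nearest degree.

Taking east as x and north as y: glider velocity = (62.225, -62.225) km/h; airliner velocity = (661.385, 46.249) km/h.
Velocity of glider relative to airliner = (62.225, -62.225) − (661.385, 46.249) = (-599.160, -108.474) km/h.
Bearing = atan2(-599.16, -108.47) = 259.74° clockwise from north.

260°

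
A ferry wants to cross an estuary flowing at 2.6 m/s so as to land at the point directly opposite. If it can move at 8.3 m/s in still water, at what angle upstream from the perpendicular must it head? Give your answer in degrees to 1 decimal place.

To cancel the current, the upstream component of the ferry's velocity must equal the flow: 8.3 sin θ = 2.6.
sin θ = 2.6 / 8.3 = 0.3133.
θ = arcsin(0.3133) = 18.255°.

18.3°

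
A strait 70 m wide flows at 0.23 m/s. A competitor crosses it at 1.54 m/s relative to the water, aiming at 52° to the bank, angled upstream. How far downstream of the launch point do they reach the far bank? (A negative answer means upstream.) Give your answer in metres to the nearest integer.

Perpendicular speed = 1.214 m/s; crossing time = 70 / 1.214 = 57.683 s.
Net downstream speed = -0.718 m/s.
Drift = -0.718 × 57.683 = -41.423 m (upstream).

-41 m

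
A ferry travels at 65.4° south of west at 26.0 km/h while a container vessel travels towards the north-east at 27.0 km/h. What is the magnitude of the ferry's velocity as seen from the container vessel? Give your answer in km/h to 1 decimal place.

Taking east as x and north as y: ferry velocity = (-10.823, -23.640) km/h; container vessel velocity = (19.092, 19.092) km/h.
Velocity of ferry relative to container vessel = (-10.823, -23.640) − (19.092, 19.092) = (-29.915, -42.732) km/h.
Magnitude = |(-29.915, -42.732)| = 52.163 km/h.

52.2 km/h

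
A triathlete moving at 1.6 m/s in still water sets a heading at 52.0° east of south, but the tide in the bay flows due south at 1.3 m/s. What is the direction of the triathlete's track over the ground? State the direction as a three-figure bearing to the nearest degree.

151°

Taking east as x and north as y: velocity relative to the water = (1.261, -0.985) m/s; the water relative to ground = (0.000, -1.300) m/s.
Velocity relative to ground = (1.261, -0.985) + (0.000, -1.300) = (1.261, -2.285) m/s.
Bearing = atan2(1.26, -2.29) = 151.11° clockwise from north.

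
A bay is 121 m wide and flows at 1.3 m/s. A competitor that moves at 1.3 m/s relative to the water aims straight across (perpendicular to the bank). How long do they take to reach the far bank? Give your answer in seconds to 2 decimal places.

93.08 s

The component of the competitor's velocity perpendicular to the bank is 1.3 m/s.
The current is parallel to the bank, so it does not affect the crossing time.
Time = 121 / 1.300 = 93.077 s.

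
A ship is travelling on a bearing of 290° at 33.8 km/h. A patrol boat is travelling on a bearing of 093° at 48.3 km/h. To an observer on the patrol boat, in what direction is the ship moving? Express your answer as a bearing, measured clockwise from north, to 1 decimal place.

Taking east as x and north as y: ship velocity = (-31.762, 11.560) km/h; patrol boat velocity = (48.234, -2.528) km/h.
Velocity of ship relative to patrol boat = (-31.762, 11.560) − (48.234, -2.528) = (-79.995, 14.088) km/h.
Bearing = atan2(-80.00, 14.09) = 279.99° clockwise from north.

280.0°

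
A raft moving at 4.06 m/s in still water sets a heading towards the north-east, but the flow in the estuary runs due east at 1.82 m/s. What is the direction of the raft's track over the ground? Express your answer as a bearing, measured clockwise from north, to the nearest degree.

Taking east as x and north as y: velocity relative to the water = (2.871, 2.871) m/s; the water relative to ground = (1.820, 0.000) m/s.
Velocity relative to ground = (2.871, 2.871) + (1.820, 0.000) = (4.691, 2.871) m/s.
Bearing = atan2(4.69, 2.87) = 58.53° clockwise from north.

059°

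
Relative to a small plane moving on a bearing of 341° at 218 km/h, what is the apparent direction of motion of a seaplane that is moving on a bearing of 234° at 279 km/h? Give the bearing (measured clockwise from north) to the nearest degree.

Taking east as x and north as y: seaplane velocity = (-225.716, -163.992) km/h; small plane velocity = (-70.974, 206.123) km/h.
Velocity of seaplane relative to small plane = (-225.716, -163.992) − (-70.974, 206.123) = (-154.742, -370.115) km/h.
Bearing = atan2(-154.74, -370.12) = 202.69° clockwise from north.

203°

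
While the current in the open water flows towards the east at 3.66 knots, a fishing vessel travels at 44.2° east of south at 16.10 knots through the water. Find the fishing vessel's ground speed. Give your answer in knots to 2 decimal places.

Taking east as x and north as y: velocity relative to the water = (11.224, -11.542) knots; the water relative to ground = (3.660, 0.000) knots.
Velocity relative to ground = (11.224, -11.542) + (3.660, 0.000) = (14.884, -11.542) knots.
Speed = |(14.884, -11.542)| = 18.835 knots.

18.84 knots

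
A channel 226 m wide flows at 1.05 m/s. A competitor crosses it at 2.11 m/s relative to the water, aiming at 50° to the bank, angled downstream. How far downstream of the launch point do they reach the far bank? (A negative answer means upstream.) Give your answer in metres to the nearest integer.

336 m

Perpendicular speed = 1.616 m/s; crossing time = 226 / 1.616 = 139.821 s.
Net downstream speed = 2.406 m/s.
Drift = 2.406 × 139.821 = 336.448 m (downstream).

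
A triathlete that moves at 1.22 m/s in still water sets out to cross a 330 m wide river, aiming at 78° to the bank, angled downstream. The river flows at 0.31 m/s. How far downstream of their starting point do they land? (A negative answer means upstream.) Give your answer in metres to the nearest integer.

156 m

Perpendicular speed = 1.193 m/s; crossing time = 330 / 1.193 = 276.535 s.
Net downstream speed = 0.564 m/s.
Drift = 0.564 × 276.535 = 155.869 m (downstream).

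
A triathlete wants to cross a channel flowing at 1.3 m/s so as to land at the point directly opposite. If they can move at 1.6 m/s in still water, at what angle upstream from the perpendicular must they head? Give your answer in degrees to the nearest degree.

To cancel the current, the upstream component of the triathlete's velocity must equal the flow: 1.6 sin θ = 1.3.
sin θ = 1.3 / 1.6 = 0.8125.
θ = arcsin(0.8125) = 54.341°.

54°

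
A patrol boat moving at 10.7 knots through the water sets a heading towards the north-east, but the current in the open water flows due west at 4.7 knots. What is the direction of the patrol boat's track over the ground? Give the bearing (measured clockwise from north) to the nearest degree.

Taking east as x and north as y: velocity relative to the water = (7.566, 7.566) knots; the water relative to ground = (-4.700, 0.000) knots.
Velocity relative to ground = (7.566, 7.566) + (-4.700, 0.000) = (2.866, 7.566) knots.
Bearing = atan2(2.87, 7.57) = 20.75° clockwise from north.

021°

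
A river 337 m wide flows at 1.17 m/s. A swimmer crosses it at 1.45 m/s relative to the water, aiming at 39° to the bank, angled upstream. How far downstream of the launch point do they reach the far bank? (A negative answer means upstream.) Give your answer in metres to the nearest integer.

16 m

Perpendicular speed = 0.913 m/s; crossing time = 337 / 0.913 = 369.309 s.
Net downstream speed = 0.043 m/s.
Drift = 0.043 × 369.309 = 15.931 m (downstream).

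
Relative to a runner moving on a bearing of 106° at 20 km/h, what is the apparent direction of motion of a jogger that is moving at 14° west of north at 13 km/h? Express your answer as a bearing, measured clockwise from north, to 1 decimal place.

309.0°

Taking east as x and north as y: jogger velocity = (-3.145, 12.614) km/h; runner velocity = (19.225, -5.513) km/h.
Velocity of jogger relative to runner = (-3.145, 12.614) − (19.225, -5.513) = (-22.370, 18.127) km/h.
Bearing = atan2(-22.37, 18.13) = 309.02° clockwise from north.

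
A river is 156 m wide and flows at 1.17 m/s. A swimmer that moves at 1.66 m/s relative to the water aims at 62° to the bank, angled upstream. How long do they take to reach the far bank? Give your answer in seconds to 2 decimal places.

106.43 s

The component of the swimmer's velocity perpendicular to the bank is 1.66 × sin 62° = 1.466 m/s.
Only the cross-stream component determines the crossing time; the current contributes nothing perpendicular to the bank.
Time = 156 / 1.466 = 106.434 s.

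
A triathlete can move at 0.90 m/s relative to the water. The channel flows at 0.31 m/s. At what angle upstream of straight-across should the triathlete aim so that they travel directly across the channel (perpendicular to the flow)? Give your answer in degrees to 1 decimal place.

20.1°

To cancel the current, the upstream component of the triathlete's velocity must equal the flow: 0.90 sin θ = 0.31.
sin θ = 0.31 / 0.90 = 0.3444.
θ = arcsin(0.3444) = 20.148°.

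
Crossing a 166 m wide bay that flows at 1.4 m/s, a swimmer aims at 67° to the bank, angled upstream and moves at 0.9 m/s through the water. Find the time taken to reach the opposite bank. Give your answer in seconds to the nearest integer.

200 s

The component of the swimmer's velocity perpendicular to the bank is 0.9 × sin 67° = 0.828 m/s.
The flow acts along the bank and has no component across it.
Time = 166 / 0.828 = 200.373 s.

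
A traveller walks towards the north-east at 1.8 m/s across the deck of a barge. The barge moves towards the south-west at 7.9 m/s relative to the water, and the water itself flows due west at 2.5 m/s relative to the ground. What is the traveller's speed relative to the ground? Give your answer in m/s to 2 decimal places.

8.06 m/s

In east/north components (m/s): traveller relative to barge = (1.273, 1.273); barge relative to water = (-5.586, -5.586); water relative to ground = (-2.500, 0.000).
Sum = (-6.813, -4.313) m/s.
Speed = |(-6.813, -4.313)| = 8.064 m/s.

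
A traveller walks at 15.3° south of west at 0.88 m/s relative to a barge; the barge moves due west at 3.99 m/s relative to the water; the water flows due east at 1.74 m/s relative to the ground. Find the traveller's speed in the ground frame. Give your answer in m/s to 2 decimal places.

3.11 m/s

In east/north components (m/s): traveller relative to barge = (-0.849, -0.232); barge relative to water = (-3.990, 0.000); water relative to ground = (1.740, 0.000).
Sum = (-3.099, -0.232) m/s.
Speed = |(-3.099, -0.232)| = 3.107 m/s.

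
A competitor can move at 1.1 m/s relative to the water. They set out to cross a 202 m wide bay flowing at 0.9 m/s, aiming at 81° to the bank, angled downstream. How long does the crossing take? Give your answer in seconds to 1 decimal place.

185.9 s

The component of the competitor's velocity perpendicular to the bank is 1.1 × sin 81° = 1.086 m/s.
The current is parallel to the bank, so it does not affect the crossing time.
Time = 202 / 1.086 = 185.925 s.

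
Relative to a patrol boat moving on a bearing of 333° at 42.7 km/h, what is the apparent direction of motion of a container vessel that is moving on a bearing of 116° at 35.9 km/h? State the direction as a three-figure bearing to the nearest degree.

136°

Taking east as x and north as y: container vessel velocity = (32.267, -15.738) km/h; patrol boat velocity = (-19.385, 38.046) km/h.
Velocity of container vessel relative to patrol boat = (32.267, -15.738) − (-19.385, 38.046) = (51.652, -53.784) km/h.
Bearing = atan2(51.65, -53.78) = 136.16° clockwise from north.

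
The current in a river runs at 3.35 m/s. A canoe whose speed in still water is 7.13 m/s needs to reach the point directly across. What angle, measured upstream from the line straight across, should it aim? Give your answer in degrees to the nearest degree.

28°

To cancel the current, the upstream component of the canoe's velocity must equal the flow: 7.13 sin θ = 3.35.
sin θ = 3.35 / 7.13 = 0.4698.
θ = arcsin(0.4698) = 28.024°.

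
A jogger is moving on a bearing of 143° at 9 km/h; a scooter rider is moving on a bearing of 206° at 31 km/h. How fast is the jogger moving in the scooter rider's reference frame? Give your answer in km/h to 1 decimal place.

Taking east as x and north as y: jogger velocity = (5.416, -7.188) km/h; scooter rider velocity = (-13.590, -27.863) km/h.
Velocity of jogger relative to scooter rider = (5.416, -7.188) − (-13.590, -27.863) = (19.006, 20.675) km/h.
Magnitude = |(19.006, 20.675)| = 28.083 km/h.

28.1 km/h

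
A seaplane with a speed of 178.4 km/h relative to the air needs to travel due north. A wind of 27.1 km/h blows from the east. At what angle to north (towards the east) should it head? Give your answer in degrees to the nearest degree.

The wind pushes perpendicular to the desired track; the heading must have a component into the wind equal to 27.1 km/h: 178.4 sin θ = 27.1.
sin θ = 0.1519, so θ = 8.737°.

9°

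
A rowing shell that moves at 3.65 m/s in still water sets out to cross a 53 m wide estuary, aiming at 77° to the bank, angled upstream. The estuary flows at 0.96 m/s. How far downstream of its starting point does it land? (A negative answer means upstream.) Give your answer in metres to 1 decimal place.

2.1 m

Perpendicular speed = 3.556 m/s; crossing time = 53 / 3.556 = 14.902 s.
Net downstream speed = 0.139 m/s.
Drift = 0.139 × 14.902 = 2.070 m (downstream).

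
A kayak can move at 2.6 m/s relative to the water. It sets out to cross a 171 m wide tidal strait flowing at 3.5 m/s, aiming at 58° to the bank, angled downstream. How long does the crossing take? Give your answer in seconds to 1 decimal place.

The component of the kayak's velocity perpendicular to the bank is 2.6 × sin 58° = 2.205 m/s.
The current is parallel to the bank, so it does not affect the crossing time.
Time = 171 / 2.205 = 77.554 s.

77.6 s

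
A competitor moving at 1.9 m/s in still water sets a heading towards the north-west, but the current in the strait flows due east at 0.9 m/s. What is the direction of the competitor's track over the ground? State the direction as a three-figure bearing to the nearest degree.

Taking east as x and north as y: velocity relative to the water = (-1.344, 1.344) m/s; the water relative to ground = (0.900, 0.000) m/s.
Velocity relative to ground = (-1.344, 1.344) + (0.900, 0.000) = (-0.444, 1.344) m/s.
Bearing = atan2(-0.44, 1.34) = 341.73° clockwise from north.

342°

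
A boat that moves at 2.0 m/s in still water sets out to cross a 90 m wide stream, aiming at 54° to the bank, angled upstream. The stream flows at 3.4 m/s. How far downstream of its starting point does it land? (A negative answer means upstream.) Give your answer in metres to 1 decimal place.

123.7 m

Perpendicular speed = 1.618 m/s; crossing time = 90 / 1.618 = 55.623 s.
Net downstream speed = 2.224 m/s.
Drift = 2.224 × 55.623 = 123.730 m (downstream).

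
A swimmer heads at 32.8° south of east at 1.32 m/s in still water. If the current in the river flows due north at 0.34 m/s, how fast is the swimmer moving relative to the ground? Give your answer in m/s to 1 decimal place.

Taking east as x and north as y: velocity relative to the water = (1.110, -0.715) m/s; the water relative to ground = (0.000, 0.340) m/s.
Velocity relative to ground = (1.110, -0.715) + (0.000, 0.340) = (1.110, -0.375) m/s.
Speed = |(1.110, -0.375)| = 1.171 m/s.

1.2 m/s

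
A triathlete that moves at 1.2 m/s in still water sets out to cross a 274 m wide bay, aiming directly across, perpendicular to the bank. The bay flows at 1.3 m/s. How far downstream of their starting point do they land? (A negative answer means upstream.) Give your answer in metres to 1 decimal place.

Perpendicular speed = 1.200 m/s; crossing time = 274 / 1.200 = 228.333 s.
Net downstream speed = 1.300 m/s.
Drift = 1.300 × 228.333 = 296.833 m (downstream).

296.8 m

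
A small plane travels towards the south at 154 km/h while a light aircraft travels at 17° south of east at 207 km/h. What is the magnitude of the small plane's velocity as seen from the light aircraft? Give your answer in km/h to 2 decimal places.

218.92 km/h

Taking east as x and north as y: small plane velocity = (0.000, -154.000) km/h; light aircraft velocity = (197.955, -60.521) km/h.
Velocity of small plane relative to light aircraft = (0.000, -154.000) − (197.955, -60.521) = (-197.955, -93.479) km/h.
Magnitude = |(-197.955, -93.479)| = 218.917 km/h.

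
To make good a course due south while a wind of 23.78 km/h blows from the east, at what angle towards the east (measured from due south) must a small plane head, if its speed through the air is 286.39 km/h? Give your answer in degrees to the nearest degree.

5°

The wind pushes perpendicular to the desired track; the heading must have a component into the wind equal to 23.78 km/h: 286.39 sin θ = 23.78.
sin θ = 0.0830, so θ = 4.763°.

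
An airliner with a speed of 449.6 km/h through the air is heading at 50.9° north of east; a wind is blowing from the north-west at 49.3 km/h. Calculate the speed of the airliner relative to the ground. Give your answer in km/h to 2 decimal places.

447.23 km/h

Taking east as x and north as y: velocity relative to the air = (283.552, 348.910) km/h; the air relative to ground = (34.860, -34.860) km/h.
Velocity relative to ground = (283.552, 348.910) + (34.860, -34.860) = (318.412, 314.050) km/h.
Speed = |(318.412, 314.050)| = 447.229 km/h.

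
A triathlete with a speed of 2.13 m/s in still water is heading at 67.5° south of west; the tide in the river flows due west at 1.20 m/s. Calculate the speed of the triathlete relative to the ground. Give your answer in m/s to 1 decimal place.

Taking east as x and north as y: velocity relative to the water = (-0.815, -1.968) m/s; the water relative to ground = (-1.200, 0.000) m/s.
Velocity relative to ground = (-0.815, -1.968) + (-1.200, 0.000) = (-2.015, -1.968) m/s.
Speed = |(-2.015, -1.968)| = 2.817 m/s.

2.8 m/s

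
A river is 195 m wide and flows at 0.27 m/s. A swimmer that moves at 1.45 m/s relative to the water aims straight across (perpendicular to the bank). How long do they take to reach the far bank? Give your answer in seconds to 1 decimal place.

134.5 s

The component of the swimmer's velocity perpendicular to the bank is 1.45 m/s.
Only the cross-stream component determines the crossing time; the current contributes nothing perpendicular to the bank.
Time = 195 / 1.450 = 134.483 s.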